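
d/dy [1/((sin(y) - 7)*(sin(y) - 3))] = 2*(5 - sin(y))*cos(y)/((sin(y) - 7)^2*(sin(y) - 3)^2)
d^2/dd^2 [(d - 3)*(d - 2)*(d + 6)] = 6*d + 2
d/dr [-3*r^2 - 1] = -6*r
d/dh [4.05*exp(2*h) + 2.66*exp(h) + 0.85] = (8.1*exp(h) + 2.66)*exp(h)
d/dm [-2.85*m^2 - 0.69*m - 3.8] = -5.7*m - 0.69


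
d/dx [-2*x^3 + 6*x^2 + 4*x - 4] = -6*x^2 + 12*x + 4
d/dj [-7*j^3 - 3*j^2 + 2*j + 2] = -21*j^2 - 6*j + 2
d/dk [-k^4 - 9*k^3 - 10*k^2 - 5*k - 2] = -4*k^3 - 27*k^2 - 20*k - 5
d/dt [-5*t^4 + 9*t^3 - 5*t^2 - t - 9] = -20*t^3 + 27*t^2 - 10*t - 1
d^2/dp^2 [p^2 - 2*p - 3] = 2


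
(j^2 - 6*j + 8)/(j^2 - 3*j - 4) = (j - 2)/(j + 1)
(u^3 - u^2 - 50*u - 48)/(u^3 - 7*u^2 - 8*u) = (u + 6)/u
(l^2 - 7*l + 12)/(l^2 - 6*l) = (l^2 - 7*l + 12)/(l*(l - 6))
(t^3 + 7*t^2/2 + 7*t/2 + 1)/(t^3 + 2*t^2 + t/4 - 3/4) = 2*(2*t^2 + 5*t + 2)/(4*t^2 + 4*t - 3)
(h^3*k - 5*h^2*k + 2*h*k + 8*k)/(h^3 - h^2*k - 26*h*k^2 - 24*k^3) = k*(-h^3 + 5*h^2 - 2*h - 8)/(-h^3 + h^2*k + 26*h*k^2 + 24*k^3)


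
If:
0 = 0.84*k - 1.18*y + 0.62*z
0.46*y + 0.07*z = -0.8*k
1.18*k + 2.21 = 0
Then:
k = -1.87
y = 2.23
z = 6.77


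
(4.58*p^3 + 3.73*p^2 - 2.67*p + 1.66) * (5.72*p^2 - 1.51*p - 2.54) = 26.1976*p^5 + 14.4198*p^4 - 32.5379*p^3 + 4.0527*p^2 + 4.2752*p - 4.2164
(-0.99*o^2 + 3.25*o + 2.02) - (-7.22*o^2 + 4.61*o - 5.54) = 6.23*o^2 - 1.36*o + 7.56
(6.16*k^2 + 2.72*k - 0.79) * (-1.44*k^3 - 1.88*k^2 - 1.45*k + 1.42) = -8.8704*k^5 - 15.4976*k^4 - 12.908*k^3 + 6.2884*k^2 + 5.0079*k - 1.1218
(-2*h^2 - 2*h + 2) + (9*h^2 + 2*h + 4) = 7*h^2 + 6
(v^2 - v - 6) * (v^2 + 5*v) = v^4 + 4*v^3 - 11*v^2 - 30*v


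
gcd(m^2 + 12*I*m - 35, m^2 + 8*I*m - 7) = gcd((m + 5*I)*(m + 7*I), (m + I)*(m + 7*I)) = m + 7*I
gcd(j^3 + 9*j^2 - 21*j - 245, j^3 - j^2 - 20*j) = j - 5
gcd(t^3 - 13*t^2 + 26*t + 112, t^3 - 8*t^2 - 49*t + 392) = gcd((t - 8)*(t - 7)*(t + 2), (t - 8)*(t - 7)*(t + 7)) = t^2 - 15*t + 56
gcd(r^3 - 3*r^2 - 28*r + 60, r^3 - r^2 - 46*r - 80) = r + 5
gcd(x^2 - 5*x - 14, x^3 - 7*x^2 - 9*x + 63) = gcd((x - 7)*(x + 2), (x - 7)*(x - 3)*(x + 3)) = x - 7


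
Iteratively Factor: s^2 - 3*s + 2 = (s - 1)*(s - 2)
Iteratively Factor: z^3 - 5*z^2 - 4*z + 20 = (z - 2)*(z^2 - 3*z - 10) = (z - 5)*(z - 2)*(z + 2)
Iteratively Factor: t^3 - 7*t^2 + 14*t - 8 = (t - 1)*(t^2 - 6*t + 8) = (t - 2)*(t - 1)*(t - 4)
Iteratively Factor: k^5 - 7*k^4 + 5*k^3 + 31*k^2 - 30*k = (k - 3)*(k^4 - 4*k^3 - 7*k^2 + 10*k) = (k - 5)*(k - 3)*(k^3 + k^2 - 2*k) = (k - 5)*(k - 3)*(k - 1)*(k^2 + 2*k) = k*(k - 5)*(k - 3)*(k - 1)*(k + 2)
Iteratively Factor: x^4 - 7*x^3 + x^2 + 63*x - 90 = (x - 2)*(x^3 - 5*x^2 - 9*x + 45) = (x - 2)*(x + 3)*(x^2 - 8*x + 15) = (x - 5)*(x - 2)*(x + 3)*(x - 3)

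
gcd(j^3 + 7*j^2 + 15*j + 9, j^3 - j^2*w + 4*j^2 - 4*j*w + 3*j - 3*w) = j^2 + 4*j + 3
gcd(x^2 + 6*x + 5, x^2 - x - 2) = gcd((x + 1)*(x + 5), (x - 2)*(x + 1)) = x + 1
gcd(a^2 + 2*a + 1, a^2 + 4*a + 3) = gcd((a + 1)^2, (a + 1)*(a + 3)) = a + 1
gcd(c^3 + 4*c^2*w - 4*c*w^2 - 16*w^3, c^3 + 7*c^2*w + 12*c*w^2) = c + 4*w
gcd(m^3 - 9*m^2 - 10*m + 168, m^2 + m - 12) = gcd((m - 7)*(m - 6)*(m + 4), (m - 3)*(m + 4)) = m + 4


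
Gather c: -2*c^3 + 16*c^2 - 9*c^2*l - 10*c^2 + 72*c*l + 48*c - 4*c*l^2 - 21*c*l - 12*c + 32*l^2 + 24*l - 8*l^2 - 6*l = -2*c^3 + c^2*(6 - 9*l) + c*(-4*l^2 + 51*l + 36) + 24*l^2 + 18*l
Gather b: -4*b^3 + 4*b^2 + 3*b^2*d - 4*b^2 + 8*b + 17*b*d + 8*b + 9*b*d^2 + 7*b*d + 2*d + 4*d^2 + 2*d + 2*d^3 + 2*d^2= -4*b^3 + 3*b^2*d + b*(9*d^2 + 24*d + 16) + 2*d^3 + 6*d^2 + 4*d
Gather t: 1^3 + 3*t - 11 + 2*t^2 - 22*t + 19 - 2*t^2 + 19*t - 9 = 0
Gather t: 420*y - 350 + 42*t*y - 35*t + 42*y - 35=t*(42*y - 35) + 462*y - 385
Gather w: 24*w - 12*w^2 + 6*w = -12*w^2 + 30*w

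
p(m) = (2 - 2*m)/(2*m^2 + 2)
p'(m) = -4*m*(2 - 2*m)/(2*m^2 + 2)^2 - 2/(2*m^2 + 2)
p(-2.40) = 0.50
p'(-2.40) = 0.21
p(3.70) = -0.18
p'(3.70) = 0.02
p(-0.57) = 1.18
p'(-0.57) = 0.26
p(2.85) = -0.20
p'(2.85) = 0.02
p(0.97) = 0.02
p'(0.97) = -0.53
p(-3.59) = 0.33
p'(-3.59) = 0.10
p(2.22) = -0.21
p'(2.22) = -0.01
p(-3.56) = 0.33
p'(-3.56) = 0.10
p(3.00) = -0.20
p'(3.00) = 0.02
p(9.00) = -0.10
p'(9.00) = 0.01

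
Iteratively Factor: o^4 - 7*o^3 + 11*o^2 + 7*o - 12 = (o + 1)*(o^3 - 8*o^2 + 19*o - 12) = (o - 4)*(o + 1)*(o^2 - 4*o + 3) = (o - 4)*(o - 1)*(o + 1)*(o - 3)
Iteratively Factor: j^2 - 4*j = (j)*(j - 4)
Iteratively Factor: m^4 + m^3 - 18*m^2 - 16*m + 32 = (m + 2)*(m^3 - m^2 - 16*m + 16) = (m + 2)*(m + 4)*(m^2 - 5*m + 4) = (m - 4)*(m + 2)*(m + 4)*(m - 1)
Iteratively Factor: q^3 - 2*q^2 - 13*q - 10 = (q + 2)*(q^2 - 4*q - 5) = (q - 5)*(q + 2)*(q + 1)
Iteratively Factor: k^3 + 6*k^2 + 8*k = (k)*(k^2 + 6*k + 8) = k*(k + 2)*(k + 4)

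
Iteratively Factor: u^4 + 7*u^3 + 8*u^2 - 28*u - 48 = (u + 3)*(u^3 + 4*u^2 - 4*u - 16) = (u + 3)*(u + 4)*(u^2 - 4) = (u + 2)*(u + 3)*(u + 4)*(u - 2)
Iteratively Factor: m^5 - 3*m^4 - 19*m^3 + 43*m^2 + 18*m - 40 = (m - 5)*(m^4 + 2*m^3 - 9*m^2 - 2*m + 8) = (m - 5)*(m - 1)*(m^3 + 3*m^2 - 6*m - 8) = (m - 5)*(m - 1)*(m + 1)*(m^2 + 2*m - 8) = (m - 5)*(m - 1)*(m + 1)*(m + 4)*(m - 2)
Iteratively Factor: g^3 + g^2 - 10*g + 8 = (g - 2)*(g^2 + 3*g - 4) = (g - 2)*(g + 4)*(g - 1)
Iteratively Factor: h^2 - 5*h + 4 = (h - 4)*(h - 1)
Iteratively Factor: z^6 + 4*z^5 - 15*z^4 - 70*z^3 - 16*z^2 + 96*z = (z - 1)*(z^5 + 5*z^4 - 10*z^3 - 80*z^2 - 96*z) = (z - 1)*(z + 4)*(z^4 + z^3 - 14*z^2 - 24*z) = (z - 4)*(z - 1)*(z + 4)*(z^3 + 5*z^2 + 6*z) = z*(z - 4)*(z - 1)*(z + 4)*(z^2 + 5*z + 6) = z*(z - 4)*(z - 1)*(z + 2)*(z + 4)*(z + 3)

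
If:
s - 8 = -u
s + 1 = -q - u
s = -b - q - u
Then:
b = 1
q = -9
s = 8 - u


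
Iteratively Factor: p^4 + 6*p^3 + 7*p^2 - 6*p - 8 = (p - 1)*(p^3 + 7*p^2 + 14*p + 8) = (p - 1)*(p + 4)*(p^2 + 3*p + 2) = (p - 1)*(p + 2)*(p + 4)*(p + 1)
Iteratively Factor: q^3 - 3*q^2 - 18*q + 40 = (q - 2)*(q^2 - q - 20) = (q - 5)*(q - 2)*(q + 4)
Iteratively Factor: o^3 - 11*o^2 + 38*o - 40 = (o - 5)*(o^2 - 6*o + 8) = (o - 5)*(o - 4)*(o - 2)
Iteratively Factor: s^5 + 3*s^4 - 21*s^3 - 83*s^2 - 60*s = (s + 1)*(s^4 + 2*s^3 - 23*s^2 - 60*s) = (s + 1)*(s + 4)*(s^3 - 2*s^2 - 15*s) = (s - 5)*(s + 1)*(s + 4)*(s^2 + 3*s) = s*(s - 5)*(s + 1)*(s + 4)*(s + 3)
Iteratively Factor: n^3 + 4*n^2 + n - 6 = (n + 3)*(n^2 + n - 2) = (n + 2)*(n + 3)*(n - 1)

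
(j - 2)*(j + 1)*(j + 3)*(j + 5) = j^4 + 7*j^3 + 5*j^2 - 31*j - 30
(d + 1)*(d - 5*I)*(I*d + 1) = I*d^3 + 6*d^2 + I*d^2 + 6*d - 5*I*d - 5*I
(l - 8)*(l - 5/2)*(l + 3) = l^3 - 15*l^2/2 - 23*l/2 + 60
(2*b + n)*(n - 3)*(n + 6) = 2*b*n^2 + 6*b*n - 36*b + n^3 + 3*n^2 - 18*n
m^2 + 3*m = m*(m + 3)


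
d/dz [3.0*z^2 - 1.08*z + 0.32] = 6.0*z - 1.08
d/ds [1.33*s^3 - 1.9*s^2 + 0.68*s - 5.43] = 3.99*s^2 - 3.8*s + 0.68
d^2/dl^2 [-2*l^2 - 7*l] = -4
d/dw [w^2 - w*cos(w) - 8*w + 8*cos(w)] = w*sin(w) + 2*w - 8*sin(w) - cos(w) - 8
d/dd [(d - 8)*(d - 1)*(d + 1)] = 3*d^2 - 16*d - 1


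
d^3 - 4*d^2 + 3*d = d*(d - 3)*(d - 1)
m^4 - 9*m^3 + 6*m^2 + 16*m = m*(m - 8)*(m - 2)*(m + 1)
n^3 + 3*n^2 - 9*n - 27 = (n - 3)*(n + 3)^2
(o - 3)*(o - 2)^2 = o^3 - 7*o^2 + 16*o - 12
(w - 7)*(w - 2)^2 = w^3 - 11*w^2 + 32*w - 28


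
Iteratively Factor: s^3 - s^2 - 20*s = (s)*(s^2 - s - 20) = s*(s - 5)*(s + 4)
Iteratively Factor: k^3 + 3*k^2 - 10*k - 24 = (k - 3)*(k^2 + 6*k + 8) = (k - 3)*(k + 2)*(k + 4)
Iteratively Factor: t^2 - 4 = (t + 2)*(t - 2)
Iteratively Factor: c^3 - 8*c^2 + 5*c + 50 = (c - 5)*(c^2 - 3*c - 10) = (c - 5)^2*(c + 2)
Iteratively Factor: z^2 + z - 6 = (z - 2)*(z + 3)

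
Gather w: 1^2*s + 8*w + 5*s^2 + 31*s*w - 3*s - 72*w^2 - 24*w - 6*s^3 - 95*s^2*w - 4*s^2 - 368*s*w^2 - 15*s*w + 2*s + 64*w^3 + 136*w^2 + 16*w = -6*s^3 + s^2 + 64*w^3 + w^2*(64 - 368*s) + w*(-95*s^2 + 16*s)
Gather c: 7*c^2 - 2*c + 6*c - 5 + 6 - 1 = 7*c^2 + 4*c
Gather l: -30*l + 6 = 6 - 30*l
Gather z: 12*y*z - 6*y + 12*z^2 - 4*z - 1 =-6*y + 12*z^2 + z*(12*y - 4) - 1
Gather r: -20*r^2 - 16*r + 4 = -20*r^2 - 16*r + 4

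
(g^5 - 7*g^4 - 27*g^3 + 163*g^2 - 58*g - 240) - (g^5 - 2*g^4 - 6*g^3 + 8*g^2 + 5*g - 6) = -5*g^4 - 21*g^3 + 155*g^2 - 63*g - 234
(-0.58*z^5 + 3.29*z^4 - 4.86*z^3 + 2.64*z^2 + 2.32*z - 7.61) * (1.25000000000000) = -0.725*z^5 + 4.1125*z^4 - 6.075*z^3 + 3.3*z^2 + 2.9*z - 9.5125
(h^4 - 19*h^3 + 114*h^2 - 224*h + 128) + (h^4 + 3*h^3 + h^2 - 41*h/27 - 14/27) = 2*h^4 - 16*h^3 + 115*h^2 - 6089*h/27 + 3442/27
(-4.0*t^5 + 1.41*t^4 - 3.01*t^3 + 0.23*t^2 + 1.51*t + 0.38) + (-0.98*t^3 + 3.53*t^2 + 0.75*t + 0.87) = -4.0*t^5 + 1.41*t^4 - 3.99*t^3 + 3.76*t^2 + 2.26*t + 1.25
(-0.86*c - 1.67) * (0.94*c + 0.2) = -0.8084*c^2 - 1.7418*c - 0.334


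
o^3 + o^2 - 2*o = o*(o - 1)*(o + 2)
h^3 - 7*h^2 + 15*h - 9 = (h - 3)^2*(h - 1)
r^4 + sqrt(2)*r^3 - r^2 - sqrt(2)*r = r*(r - 1)*(r + 1)*(r + sqrt(2))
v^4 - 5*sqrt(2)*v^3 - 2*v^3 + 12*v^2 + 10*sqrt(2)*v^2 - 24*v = v*(v - 2)*(v - 3*sqrt(2))*(v - 2*sqrt(2))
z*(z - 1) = z^2 - z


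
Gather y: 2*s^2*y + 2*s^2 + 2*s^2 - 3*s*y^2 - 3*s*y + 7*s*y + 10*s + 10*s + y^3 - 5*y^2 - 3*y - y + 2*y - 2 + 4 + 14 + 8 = 4*s^2 + 20*s + y^3 + y^2*(-3*s - 5) + y*(2*s^2 + 4*s - 2) + 24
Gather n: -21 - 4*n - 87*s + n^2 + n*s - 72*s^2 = n^2 + n*(s - 4) - 72*s^2 - 87*s - 21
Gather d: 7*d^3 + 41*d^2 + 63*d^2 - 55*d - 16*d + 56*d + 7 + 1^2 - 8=7*d^3 + 104*d^2 - 15*d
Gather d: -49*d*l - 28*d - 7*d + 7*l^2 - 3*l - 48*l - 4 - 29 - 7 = d*(-49*l - 35) + 7*l^2 - 51*l - 40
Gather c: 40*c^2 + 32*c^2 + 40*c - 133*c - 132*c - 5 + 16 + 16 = 72*c^2 - 225*c + 27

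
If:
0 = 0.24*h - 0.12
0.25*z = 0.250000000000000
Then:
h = 0.50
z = 1.00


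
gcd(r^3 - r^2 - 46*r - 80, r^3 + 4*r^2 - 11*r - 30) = r^2 + 7*r + 10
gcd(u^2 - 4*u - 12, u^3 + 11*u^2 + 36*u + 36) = u + 2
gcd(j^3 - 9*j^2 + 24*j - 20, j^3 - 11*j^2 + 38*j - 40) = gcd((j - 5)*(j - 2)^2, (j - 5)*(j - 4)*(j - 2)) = j^2 - 7*j + 10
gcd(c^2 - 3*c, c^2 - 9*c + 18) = c - 3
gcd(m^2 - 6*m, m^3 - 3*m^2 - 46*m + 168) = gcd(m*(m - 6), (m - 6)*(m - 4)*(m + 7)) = m - 6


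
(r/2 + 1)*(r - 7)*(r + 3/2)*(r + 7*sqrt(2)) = r^4/2 - 7*r^3/4 + 7*sqrt(2)*r^3/2 - 49*sqrt(2)*r^2/4 - 43*r^2/4 - 301*sqrt(2)*r/4 - 21*r/2 - 147*sqrt(2)/2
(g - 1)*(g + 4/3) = g^2 + g/3 - 4/3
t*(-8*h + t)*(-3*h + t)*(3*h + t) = 72*h^3*t - 9*h^2*t^2 - 8*h*t^3 + t^4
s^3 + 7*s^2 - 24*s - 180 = (s - 5)*(s + 6)^2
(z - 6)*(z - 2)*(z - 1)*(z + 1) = z^4 - 8*z^3 + 11*z^2 + 8*z - 12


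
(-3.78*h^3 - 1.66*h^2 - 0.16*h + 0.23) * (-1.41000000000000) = 5.3298*h^3 + 2.3406*h^2 + 0.2256*h - 0.3243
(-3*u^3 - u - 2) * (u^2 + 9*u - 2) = -3*u^5 - 27*u^4 + 5*u^3 - 11*u^2 - 16*u + 4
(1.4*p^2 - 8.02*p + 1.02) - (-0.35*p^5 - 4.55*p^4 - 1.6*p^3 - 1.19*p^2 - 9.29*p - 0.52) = 0.35*p^5 + 4.55*p^4 + 1.6*p^3 + 2.59*p^2 + 1.27*p + 1.54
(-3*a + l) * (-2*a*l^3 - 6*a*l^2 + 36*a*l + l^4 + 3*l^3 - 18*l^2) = 6*a^2*l^3 + 18*a^2*l^2 - 108*a^2*l - 5*a*l^4 - 15*a*l^3 + 90*a*l^2 + l^5 + 3*l^4 - 18*l^3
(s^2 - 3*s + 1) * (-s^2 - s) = -s^4 + 2*s^3 + 2*s^2 - s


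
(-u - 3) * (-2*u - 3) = 2*u^2 + 9*u + 9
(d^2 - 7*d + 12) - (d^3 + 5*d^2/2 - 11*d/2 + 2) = -d^3 - 3*d^2/2 - 3*d/2 + 10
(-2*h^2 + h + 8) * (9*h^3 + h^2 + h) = -18*h^5 + 7*h^4 + 71*h^3 + 9*h^2 + 8*h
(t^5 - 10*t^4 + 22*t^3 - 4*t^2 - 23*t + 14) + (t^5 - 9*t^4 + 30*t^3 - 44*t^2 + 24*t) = 2*t^5 - 19*t^4 + 52*t^3 - 48*t^2 + t + 14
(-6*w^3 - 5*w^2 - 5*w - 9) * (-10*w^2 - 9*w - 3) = 60*w^5 + 104*w^4 + 113*w^3 + 150*w^2 + 96*w + 27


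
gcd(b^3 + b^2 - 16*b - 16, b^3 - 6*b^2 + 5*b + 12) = b^2 - 3*b - 4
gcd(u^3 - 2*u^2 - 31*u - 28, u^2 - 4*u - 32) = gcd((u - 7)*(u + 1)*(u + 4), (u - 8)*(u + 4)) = u + 4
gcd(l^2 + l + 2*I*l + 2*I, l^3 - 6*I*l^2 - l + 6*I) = l + 1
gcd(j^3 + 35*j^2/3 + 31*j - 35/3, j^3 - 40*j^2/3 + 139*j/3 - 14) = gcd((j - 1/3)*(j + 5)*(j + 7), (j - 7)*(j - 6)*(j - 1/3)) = j - 1/3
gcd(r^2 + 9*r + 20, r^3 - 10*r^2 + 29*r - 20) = 1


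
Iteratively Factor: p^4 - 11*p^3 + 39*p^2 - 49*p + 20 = (p - 1)*(p^3 - 10*p^2 + 29*p - 20) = (p - 4)*(p - 1)*(p^2 - 6*p + 5) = (p - 4)*(p - 1)^2*(p - 5)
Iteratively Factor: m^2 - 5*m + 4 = (m - 4)*(m - 1)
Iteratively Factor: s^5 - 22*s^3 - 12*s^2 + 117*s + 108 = (s - 4)*(s^4 + 4*s^3 - 6*s^2 - 36*s - 27) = (s - 4)*(s + 1)*(s^3 + 3*s^2 - 9*s - 27) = (s - 4)*(s + 1)*(s + 3)*(s^2 - 9) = (s - 4)*(s + 1)*(s + 3)^2*(s - 3)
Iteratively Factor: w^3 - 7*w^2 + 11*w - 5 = (w - 1)*(w^2 - 6*w + 5) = (w - 5)*(w - 1)*(w - 1)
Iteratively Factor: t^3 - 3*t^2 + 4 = (t - 2)*(t^2 - t - 2) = (t - 2)^2*(t + 1)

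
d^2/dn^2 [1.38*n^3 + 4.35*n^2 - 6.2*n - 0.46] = 8.28*n + 8.7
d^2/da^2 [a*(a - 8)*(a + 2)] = 6*a - 12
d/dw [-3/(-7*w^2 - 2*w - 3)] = 6*(-7*w - 1)/(7*w^2 + 2*w + 3)^2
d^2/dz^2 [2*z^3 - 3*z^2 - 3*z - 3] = 12*z - 6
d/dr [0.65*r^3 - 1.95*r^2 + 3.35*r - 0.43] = 1.95*r^2 - 3.9*r + 3.35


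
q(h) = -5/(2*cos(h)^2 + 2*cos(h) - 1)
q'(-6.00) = -1.07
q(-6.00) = -1.81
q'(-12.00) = -3.23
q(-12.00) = -2.37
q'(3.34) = -1.76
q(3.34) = 4.81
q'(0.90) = -17.02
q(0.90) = -4.92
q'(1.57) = -10.05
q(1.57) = 5.01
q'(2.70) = 2.51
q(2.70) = 4.26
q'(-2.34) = -1.39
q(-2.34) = 3.51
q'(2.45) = 1.88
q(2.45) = 3.69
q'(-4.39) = -1.69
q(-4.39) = 3.49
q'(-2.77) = -2.47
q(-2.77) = 4.44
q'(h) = -5*(4*sin(h)*cos(h) + 2*sin(h))/(2*cos(h)^2 + 2*cos(h) - 1)^2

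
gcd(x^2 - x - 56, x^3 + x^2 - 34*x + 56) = x + 7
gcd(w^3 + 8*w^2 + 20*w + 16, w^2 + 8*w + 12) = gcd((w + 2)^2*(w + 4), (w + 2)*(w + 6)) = w + 2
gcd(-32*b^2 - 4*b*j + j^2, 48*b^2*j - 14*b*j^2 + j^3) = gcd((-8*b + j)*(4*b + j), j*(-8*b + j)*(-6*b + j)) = 8*b - j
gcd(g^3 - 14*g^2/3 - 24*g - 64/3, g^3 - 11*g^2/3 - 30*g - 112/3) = g^2 - 6*g - 16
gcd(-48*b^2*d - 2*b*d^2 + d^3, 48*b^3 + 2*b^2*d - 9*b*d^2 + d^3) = 8*b - d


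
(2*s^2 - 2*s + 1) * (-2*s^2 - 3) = -4*s^4 + 4*s^3 - 8*s^2 + 6*s - 3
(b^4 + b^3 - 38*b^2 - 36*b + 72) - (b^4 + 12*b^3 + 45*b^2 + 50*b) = -11*b^3 - 83*b^2 - 86*b + 72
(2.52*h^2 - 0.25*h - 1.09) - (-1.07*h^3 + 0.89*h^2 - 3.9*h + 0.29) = 1.07*h^3 + 1.63*h^2 + 3.65*h - 1.38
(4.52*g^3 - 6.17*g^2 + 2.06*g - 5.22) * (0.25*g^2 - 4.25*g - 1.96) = 1.13*g^5 - 20.7525*g^4 + 17.8783*g^3 + 2.0332*g^2 + 18.1474*g + 10.2312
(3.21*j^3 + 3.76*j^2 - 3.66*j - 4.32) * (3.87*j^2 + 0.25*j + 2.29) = 12.4227*j^5 + 15.3537*j^4 - 5.8733*j^3 - 9.023*j^2 - 9.4614*j - 9.8928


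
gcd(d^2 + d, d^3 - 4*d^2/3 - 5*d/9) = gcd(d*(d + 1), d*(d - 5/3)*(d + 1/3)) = d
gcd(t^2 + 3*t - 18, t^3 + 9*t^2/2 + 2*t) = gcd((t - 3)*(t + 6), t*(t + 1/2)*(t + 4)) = 1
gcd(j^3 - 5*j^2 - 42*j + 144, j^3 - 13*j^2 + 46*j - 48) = j^2 - 11*j + 24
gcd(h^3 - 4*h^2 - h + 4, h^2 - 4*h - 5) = h + 1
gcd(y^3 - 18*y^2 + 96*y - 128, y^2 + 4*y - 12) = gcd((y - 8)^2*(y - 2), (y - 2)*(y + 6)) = y - 2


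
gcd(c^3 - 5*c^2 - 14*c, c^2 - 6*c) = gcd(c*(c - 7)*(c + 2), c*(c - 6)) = c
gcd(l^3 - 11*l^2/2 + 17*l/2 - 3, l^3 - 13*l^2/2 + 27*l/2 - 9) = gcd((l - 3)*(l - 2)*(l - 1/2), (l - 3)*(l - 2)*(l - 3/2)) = l^2 - 5*l + 6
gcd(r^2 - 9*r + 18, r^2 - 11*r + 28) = 1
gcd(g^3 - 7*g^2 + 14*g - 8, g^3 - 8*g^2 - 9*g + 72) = 1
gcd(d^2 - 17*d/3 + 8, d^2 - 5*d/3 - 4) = d - 3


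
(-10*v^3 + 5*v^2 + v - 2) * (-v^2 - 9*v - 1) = 10*v^5 + 85*v^4 - 36*v^3 - 12*v^2 + 17*v + 2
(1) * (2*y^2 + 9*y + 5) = 2*y^2 + 9*y + 5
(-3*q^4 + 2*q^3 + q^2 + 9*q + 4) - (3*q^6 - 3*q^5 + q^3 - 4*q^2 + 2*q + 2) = -3*q^6 + 3*q^5 - 3*q^4 + q^3 + 5*q^2 + 7*q + 2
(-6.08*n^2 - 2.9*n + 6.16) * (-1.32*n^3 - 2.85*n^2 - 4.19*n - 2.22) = 8.0256*n^5 + 21.156*n^4 + 25.609*n^3 + 8.0926*n^2 - 19.3724*n - 13.6752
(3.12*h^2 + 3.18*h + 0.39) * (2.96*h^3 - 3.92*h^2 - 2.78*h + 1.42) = 9.2352*h^5 - 2.8176*h^4 - 19.9848*h^3 - 5.9388*h^2 + 3.4314*h + 0.5538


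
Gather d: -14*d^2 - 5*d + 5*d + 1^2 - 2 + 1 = -14*d^2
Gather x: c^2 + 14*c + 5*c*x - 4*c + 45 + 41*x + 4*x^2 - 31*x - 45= c^2 + 10*c + 4*x^2 + x*(5*c + 10)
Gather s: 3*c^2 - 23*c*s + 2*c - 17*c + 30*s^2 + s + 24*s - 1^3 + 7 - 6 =3*c^2 - 15*c + 30*s^2 + s*(25 - 23*c)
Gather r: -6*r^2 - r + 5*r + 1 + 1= -6*r^2 + 4*r + 2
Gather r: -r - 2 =-r - 2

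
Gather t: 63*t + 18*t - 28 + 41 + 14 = 81*t + 27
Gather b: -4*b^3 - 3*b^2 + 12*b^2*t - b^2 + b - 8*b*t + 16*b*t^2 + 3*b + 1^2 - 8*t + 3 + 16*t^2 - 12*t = -4*b^3 + b^2*(12*t - 4) + b*(16*t^2 - 8*t + 4) + 16*t^2 - 20*t + 4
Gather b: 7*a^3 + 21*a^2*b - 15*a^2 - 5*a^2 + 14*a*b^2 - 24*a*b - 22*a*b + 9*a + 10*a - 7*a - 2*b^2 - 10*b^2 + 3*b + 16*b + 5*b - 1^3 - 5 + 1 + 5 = 7*a^3 - 20*a^2 + 12*a + b^2*(14*a - 12) + b*(21*a^2 - 46*a + 24)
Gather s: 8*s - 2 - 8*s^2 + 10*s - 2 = -8*s^2 + 18*s - 4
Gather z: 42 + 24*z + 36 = 24*z + 78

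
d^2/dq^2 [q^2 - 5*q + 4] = 2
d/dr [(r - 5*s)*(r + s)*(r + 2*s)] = 3*r^2 - 4*r*s - 13*s^2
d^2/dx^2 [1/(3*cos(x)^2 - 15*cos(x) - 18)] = (4*sin(x)^4 - 51*sin(x)^2 - 45*cos(x)/4 - 15*cos(3*x)/4 - 15)/(3*(sin(x)^2 + 5*cos(x) + 5)^3)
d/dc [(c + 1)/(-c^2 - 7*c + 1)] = (-c^2 - 7*c + (c + 1)*(2*c + 7) + 1)/(c^2 + 7*c - 1)^2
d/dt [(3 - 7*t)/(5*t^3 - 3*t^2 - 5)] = (-35*t^3 + 21*t^2 + 3*t*(5*t - 2)*(7*t - 3) + 35)/(-5*t^3 + 3*t^2 + 5)^2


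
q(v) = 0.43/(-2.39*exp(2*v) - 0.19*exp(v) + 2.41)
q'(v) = 0.43*(4.78*exp(2*v) + 0.19*exp(v))/(-2.39*exp(2*v) - 0.19*exp(v) + 2.41)^2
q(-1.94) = 0.18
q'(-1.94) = 0.01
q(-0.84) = 0.23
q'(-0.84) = 0.12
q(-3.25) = 0.18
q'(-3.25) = 0.00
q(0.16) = -0.39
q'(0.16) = 2.40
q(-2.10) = 0.18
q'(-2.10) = 0.01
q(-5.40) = 0.18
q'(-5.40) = 0.00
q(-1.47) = 0.19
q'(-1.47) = 0.03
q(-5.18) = 0.18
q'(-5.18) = 0.00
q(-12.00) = 0.18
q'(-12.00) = 0.00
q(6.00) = 0.00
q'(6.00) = 0.00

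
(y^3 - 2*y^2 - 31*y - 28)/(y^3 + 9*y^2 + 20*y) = (y^2 - 6*y - 7)/(y*(y + 5))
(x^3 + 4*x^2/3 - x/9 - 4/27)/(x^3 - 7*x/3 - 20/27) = (3*x - 1)/(3*x - 5)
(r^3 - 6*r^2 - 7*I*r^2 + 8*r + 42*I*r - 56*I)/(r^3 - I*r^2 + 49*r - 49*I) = (r^2 - 6*r + 8)/(r^2 + 6*I*r + 7)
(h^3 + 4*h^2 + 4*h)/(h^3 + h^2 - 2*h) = (h + 2)/(h - 1)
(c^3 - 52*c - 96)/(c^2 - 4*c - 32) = (c^2 + 8*c + 12)/(c + 4)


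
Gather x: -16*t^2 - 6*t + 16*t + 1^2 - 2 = -16*t^2 + 10*t - 1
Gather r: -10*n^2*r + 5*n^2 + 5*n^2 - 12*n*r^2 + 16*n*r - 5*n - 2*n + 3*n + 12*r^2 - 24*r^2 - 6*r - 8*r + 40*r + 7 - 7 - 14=10*n^2 - 4*n + r^2*(-12*n - 12) + r*(-10*n^2 + 16*n + 26) - 14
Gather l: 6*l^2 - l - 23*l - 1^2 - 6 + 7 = 6*l^2 - 24*l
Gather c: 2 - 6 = -4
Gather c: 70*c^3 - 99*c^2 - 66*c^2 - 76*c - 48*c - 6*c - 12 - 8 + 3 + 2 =70*c^3 - 165*c^2 - 130*c - 15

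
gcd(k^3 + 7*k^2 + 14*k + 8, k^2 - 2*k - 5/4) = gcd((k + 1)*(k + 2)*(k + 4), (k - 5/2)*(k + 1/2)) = 1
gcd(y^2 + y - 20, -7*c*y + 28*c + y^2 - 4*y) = y - 4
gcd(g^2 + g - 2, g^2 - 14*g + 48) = 1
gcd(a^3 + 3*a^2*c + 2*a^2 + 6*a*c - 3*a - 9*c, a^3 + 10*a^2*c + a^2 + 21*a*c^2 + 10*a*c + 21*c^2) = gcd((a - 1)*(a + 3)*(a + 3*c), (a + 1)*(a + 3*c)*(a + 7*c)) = a + 3*c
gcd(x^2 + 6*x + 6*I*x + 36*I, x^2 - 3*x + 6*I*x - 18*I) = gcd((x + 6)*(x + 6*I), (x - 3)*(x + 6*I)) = x + 6*I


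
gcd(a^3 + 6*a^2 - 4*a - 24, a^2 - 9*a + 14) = a - 2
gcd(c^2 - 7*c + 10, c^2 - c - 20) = c - 5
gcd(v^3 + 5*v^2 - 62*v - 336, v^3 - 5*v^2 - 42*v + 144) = v^2 - 2*v - 48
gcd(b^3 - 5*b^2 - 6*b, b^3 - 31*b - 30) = b^2 - 5*b - 6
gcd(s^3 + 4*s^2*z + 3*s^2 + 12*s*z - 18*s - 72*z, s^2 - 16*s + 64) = 1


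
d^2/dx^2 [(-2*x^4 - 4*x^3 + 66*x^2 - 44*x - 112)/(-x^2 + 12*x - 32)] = 4*(x^3 - 24*x^2 + 192*x + 298)/(x^3 - 24*x^2 + 192*x - 512)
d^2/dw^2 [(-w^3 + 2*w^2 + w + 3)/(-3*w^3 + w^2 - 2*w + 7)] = 2*(-15*w^6 - 45*w^5 + 9*w^4 - 224*w^3 - 189*w^2 - 3*w - 103)/(27*w^9 - 27*w^8 + 63*w^7 - 226*w^6 + 168*w^5 - 285*w^4 + 533*w^3 - 231*w^2 + 294*w - 343)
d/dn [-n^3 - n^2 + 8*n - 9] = -3*n^2 - 2*n + 8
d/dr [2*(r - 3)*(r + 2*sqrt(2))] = 4*r - 6 + 4*sqrt(2)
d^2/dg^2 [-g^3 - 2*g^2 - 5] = -6*g - 4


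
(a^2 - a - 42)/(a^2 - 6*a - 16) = (-a^2 + a + 42)/(-a^2 + 6*a + 16)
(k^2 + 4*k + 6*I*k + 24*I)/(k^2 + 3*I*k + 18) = (k + 4)/(k - 3*I)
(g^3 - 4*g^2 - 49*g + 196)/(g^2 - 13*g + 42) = (g^2 + 3*g - 28)/(g - 6)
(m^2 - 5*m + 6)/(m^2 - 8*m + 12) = (m - 3)/(m - 6)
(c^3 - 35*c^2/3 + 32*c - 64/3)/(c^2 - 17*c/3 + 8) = (c^2 - 9*c + 8)/(c - 3)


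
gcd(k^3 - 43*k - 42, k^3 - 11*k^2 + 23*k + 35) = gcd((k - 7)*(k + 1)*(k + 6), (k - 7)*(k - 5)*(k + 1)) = k^2 - 6*k - 7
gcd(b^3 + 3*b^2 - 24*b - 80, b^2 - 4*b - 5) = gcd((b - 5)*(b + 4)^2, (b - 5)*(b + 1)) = b - 5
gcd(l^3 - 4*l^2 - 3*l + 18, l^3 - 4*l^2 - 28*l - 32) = l + 2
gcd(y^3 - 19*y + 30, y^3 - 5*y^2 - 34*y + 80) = y^2 + 3*y - 10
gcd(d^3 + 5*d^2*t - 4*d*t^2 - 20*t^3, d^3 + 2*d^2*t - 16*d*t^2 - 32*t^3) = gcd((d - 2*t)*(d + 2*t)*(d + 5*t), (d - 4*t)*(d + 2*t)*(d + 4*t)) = d + 2*t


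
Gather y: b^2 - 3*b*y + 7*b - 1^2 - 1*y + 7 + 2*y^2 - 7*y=b^2 + 7*b + 2*y^2 + y*(-3*b - 8) + 6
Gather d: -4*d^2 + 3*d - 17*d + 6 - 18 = -4*d^2 - 14*d - 12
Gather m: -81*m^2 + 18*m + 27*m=-81*m^2 + 45*m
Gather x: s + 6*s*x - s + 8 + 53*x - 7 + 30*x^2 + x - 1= 30*x^2 + x*(6*s + 54)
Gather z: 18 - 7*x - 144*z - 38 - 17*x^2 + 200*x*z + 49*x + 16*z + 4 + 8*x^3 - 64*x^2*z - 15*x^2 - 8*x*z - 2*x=8*x^3 - 32*x^2 + 40*x + z*(-64*x^2 + 192*x - 128) - 16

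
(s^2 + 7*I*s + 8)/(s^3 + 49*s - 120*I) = (s - I)/(s^2 - 8*I*s - 15)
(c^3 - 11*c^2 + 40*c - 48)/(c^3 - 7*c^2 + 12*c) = (c - 4)/c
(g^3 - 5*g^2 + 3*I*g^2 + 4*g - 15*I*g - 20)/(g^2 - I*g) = g - 5 + 4*I - 20*I/g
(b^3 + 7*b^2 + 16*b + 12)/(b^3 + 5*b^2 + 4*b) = (b^3 + 7*b^2 + 16*b + 12)/(b*(b^2 + 5*b + 4))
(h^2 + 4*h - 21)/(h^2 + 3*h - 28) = (h - 3)/(h - 4)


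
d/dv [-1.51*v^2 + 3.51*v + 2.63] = 3.51 - 3.02*v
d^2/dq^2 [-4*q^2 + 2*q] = -8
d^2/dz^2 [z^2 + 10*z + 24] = 2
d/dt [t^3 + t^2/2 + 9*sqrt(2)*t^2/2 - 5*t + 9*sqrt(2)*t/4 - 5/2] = 3*t^2 + t + 9*sqrt(2)*t - 5 + 9*sqrt(2)/4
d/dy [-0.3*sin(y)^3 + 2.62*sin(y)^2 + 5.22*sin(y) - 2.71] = (-0.9*sin(y)^2 + 5.24*sin(y) + 5.22)*cos(y)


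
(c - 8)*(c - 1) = c^2 - 9*c + 8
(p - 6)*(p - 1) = p^2 - 7*p + 6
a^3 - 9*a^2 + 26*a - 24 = (a - 4)*(a - 3)*(a - 2)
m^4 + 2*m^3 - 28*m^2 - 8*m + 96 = (m - 4)*(m - 2)*(m + 2)*(m + 6)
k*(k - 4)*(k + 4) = k^3 - 16*k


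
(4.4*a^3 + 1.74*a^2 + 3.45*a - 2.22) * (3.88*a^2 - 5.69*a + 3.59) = 17.072*a^5 - 18.2848*a^4 + 19.2814*a^3 - 21.9975*a^2 + 25.0173*a - 7.9698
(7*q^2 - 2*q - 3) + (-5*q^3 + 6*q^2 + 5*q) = -5*q^3 + 13*q^2 + 3*q - 3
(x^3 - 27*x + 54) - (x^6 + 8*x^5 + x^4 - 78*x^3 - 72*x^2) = -x^6 - 8*x^5 - x^4 + 79*x^3 + 72*x^2 - 27*x + 54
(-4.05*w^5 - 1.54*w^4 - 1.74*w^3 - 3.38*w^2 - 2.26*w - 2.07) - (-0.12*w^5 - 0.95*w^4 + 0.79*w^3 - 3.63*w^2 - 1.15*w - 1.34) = -3.93*w^5 - 0.59*w^4 - 2.53*w^3 + 0.25*w^2 - 1.11*w - 0.73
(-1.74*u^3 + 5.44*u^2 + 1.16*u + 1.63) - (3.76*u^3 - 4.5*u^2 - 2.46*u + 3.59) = -5.5*u^3 + 9.94*u^2 + 3.62*u - 1.96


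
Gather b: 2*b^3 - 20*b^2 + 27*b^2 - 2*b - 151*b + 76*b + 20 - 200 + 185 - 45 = 2*b^3 + 7*b^2 - 77*b - 40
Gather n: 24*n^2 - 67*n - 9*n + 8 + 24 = 24*n^2 - 76*n + 32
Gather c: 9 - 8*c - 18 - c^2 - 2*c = -c^2 - 10*c - 9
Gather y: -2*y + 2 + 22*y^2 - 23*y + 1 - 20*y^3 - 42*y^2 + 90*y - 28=-20*y^3 - 20*y^2 + 65*y - 25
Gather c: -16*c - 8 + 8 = -16*c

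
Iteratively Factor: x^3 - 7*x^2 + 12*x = (x - 3)*(x^2 - 4*x) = (x - 4)*(x - 3)*(x)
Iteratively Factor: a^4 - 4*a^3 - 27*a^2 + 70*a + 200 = (a - 5)*(a^3 + a^2 - 22*a - 40) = (a - 5)*(a + 4)*(a^2 - 3*a - 10) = (a - 5)*(a + 2)*(a + 4)*(a - 5)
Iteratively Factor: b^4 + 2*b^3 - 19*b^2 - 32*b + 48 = (b - 4)*(b^3 + 6*b^2 + 5*b - 12) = (b - 4)*(b + 4)*(b^2 + 2*b - 3) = (b - 4)*(b - 1)*(b + 4)*(b + 3)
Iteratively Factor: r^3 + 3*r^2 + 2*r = (r + 1)*(r^2 + 2*r) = (r + 1)*(r + 2)*(r)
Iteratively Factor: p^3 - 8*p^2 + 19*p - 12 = (p - 3)*(p^2 - 5*p + 4) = (p - 3)*(p - 1)*(p - 4)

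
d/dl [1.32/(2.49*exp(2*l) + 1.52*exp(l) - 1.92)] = (-6.5736*exp(l) - 2.0064)*exp(l)/(2.49*exp(2*l) + 1.52*exp(l) - 1.92)^2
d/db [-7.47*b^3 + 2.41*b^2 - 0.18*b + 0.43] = -22.41*b^2 + 4.82*b - 0.18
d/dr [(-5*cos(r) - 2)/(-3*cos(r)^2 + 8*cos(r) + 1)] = (15*cos(r)^2 + 12*cos(r) - 11)*sin(r)/(3*sin(r)^2 + 8*cos(r) - 2)^2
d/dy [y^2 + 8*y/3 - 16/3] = 2*y + 8/3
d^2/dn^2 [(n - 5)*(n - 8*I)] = 2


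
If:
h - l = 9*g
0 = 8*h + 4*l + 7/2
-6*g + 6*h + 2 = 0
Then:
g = -1/48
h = -17/48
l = -1/6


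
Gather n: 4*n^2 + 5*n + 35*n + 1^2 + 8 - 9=4*n^2 + 40*n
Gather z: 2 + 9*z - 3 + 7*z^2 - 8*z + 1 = 7*z^2 + z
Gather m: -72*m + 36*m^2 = 36*m^2 - 72*m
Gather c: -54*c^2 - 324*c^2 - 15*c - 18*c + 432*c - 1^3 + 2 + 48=-378*c^2 + 399*c + 49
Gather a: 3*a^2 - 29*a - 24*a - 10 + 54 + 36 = 3*a^2 - 53*a + 80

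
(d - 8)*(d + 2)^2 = d^3 - 4*d^2 - 28*d - 32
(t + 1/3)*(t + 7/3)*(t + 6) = t^3 + 26*t^2/3 + 151*t/9 + 14/3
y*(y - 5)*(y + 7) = y^3 + 2*y^2 - 35*y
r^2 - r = r*(r - 1)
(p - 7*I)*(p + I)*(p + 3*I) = p^3 - 3*I*p^2 + 25*p + 21*I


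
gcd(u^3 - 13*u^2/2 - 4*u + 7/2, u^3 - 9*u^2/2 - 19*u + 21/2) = u^2 - 15*u/2 + 7/2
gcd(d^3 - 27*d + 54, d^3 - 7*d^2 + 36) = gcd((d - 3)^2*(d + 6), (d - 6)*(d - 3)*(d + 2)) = d - 3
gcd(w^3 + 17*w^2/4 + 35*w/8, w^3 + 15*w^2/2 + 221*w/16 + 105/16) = w + 7/4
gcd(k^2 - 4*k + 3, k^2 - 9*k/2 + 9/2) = k - 3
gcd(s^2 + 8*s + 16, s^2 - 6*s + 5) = 1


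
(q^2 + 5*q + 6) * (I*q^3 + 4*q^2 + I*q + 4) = I*q^5 + 4*q^4 + 5*I*q^4 + 20*q^3 + 7*I*q^3 + 28*q^2 + 5*I*q^2 + 20*q + 6*I*q + 24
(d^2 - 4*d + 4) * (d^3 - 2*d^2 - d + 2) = d^5 - 6*d^4 + 11*d^3 - 2*d^2 - 12*d + 8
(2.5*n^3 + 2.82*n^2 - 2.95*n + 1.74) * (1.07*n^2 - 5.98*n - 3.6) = 2.675*n^5 - 11.9326*n^4 - 29.0201*n^3 + 9.3508*n^2 + 0.2148*n - 6.264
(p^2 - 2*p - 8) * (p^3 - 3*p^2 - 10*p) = p^5 - 5*p^4 - 12*p^3 + 44*p^2 + 80*p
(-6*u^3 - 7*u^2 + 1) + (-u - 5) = -6*u^3 - 7*u^2 - u - 4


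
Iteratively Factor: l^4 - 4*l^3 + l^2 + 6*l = (l - 3)*(l^3 - l^2 - 2*l) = l*(l - 3)*(l^2 - l - 2) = l*(l - 3)*(l - 2)*(l + 1)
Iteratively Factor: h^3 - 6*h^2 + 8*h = (h)*(h^2 - 6*h + 8) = h*(h - 2)*(h - 4)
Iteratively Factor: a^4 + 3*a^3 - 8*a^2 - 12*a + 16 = (a - 2)*(a^3 + 5*a^2 + 2*a - 8) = (a - 2)*(a + 2)*(a^2 + 3*a - 4) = (a - 2)*(a - 1)*(a + 2)*(a + 4)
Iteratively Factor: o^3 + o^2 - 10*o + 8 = (o - 2)*(o^2 + 3*o - 4) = (o - 2)*(o + 4)*(o - 1)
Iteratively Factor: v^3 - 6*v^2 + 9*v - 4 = (v - 1)*(v^2 - 5*v + 4) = (v - 4)*(v - 1)*(v - 1)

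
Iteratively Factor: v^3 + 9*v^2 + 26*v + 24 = (v + 3)*(v^2 + 6*v + 8) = (v + 3)*(v + 4)*(v + 2)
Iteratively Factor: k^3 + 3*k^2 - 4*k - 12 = (k + 3)*(k^2 - 4) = (k - 2)*(k + 3)*(k + 2)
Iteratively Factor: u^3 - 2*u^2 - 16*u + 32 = (u - 2)*(u^2 - 16) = (u - 2)*(u + 4)*(u - 4)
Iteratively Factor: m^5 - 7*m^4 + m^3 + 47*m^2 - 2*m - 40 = (m - 1)*(m^4 - 6*m^3 - 5*m^2 + 42*m + 40) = (m - 1)*(m + 1)*(m^3 - 7*m^2 + 2*m + 40) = (m - 4)*(m - 1)*(m + 1)*(m^2 - 3*m - 10) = (m - 5)*(m - 4)*(m - 1)*(m + 1)*(m + 2)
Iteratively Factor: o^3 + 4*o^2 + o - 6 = (o + 2)*(o^2 + 2*o - 3) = (o - 1)*(o + 2)*(o + 3)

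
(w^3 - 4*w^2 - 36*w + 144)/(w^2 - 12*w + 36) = (w^2 + 2*w - 24)/(w - 6)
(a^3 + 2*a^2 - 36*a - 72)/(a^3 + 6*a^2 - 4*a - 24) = (a - 6)/(a - 2)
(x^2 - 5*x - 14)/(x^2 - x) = (x^2 - 5*x - 14)/(x*(x - 1))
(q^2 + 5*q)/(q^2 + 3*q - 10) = q/(q - 2)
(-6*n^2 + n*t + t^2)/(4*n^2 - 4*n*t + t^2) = (3*n + t)/(-2*n + t)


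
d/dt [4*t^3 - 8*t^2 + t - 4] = 12*t^2 - 16*t + 1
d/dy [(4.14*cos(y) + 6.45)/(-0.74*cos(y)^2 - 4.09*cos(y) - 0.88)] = (3.0636*sin(y)^2 - 9.546*cos(y) - 25.8009)*sin(y)/(0.74*cos(y)^2 + 4.09*cos(y) + 0.88)^2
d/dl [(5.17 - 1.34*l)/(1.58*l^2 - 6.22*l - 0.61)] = (2.1172*l^2 - 16.3372*l + 32.9748)/(2.4964*l^4 - 19.6552*l^3 + 36.7608*l^2 + 7.5884*l + 0.3721)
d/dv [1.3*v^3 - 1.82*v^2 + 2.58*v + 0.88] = 3.9*v^2 - 3.64*v + 2.58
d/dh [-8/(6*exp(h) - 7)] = 48*exp(h)/(6*exp(h) - 7)^2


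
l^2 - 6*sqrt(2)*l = l*(l - 6*sqrt(2))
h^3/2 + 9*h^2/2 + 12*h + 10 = (h/2 + 1)*(h + 2)*(h + 5)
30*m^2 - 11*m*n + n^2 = (-6*m + n)*(-5*m + n)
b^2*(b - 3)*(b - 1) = b^4 - 4*b^3 + 3*b^2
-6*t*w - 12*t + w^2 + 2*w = (-6*t + w)*(w + 2)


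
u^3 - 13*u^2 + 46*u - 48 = (u - 8)*(u - 3)*(u - 2)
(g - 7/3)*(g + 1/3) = g^2 - 2*g - 7/9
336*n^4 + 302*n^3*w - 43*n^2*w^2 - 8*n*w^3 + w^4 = (-8*n + w)*(-7*n + w)*(n + w)*(6*n + w)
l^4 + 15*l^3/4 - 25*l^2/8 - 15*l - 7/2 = (l - 2)*(l + 1/4)*(l + 2)*(l + 7/2)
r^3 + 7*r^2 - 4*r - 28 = (r - 2)*(r + 2)*(r + 7)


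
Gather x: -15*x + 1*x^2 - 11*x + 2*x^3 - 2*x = 2*x^3 + x^2 - 28*x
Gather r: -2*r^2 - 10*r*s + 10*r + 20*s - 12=-2*r^2 + r*(10 - 10*s) + 20*s - 12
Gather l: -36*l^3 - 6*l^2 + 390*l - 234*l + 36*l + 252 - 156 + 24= -36*l^3 - 6*l^2 + 192*l + 120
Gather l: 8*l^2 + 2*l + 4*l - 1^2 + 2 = 8*l^2 + 6*l + 1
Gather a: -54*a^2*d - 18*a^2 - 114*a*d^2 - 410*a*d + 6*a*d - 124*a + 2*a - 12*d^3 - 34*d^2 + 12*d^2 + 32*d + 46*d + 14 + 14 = a^2*(-54*d - 18) + a*(-114*d^2 - 404*d - 122) - 12*d^3 - 22*d^2 + 78*d + 28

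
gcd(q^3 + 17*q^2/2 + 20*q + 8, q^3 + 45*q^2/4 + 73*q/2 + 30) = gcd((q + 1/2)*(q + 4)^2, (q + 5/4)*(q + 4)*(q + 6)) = q + 4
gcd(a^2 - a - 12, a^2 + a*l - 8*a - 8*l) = 1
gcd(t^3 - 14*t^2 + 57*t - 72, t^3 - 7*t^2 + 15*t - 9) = t^2 - 6*t + 9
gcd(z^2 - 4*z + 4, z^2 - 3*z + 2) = z - 2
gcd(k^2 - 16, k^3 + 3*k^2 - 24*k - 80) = k + 4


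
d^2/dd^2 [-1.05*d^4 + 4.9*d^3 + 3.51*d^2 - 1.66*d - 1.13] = -12.6*d^2 + 29.4*d + 7.02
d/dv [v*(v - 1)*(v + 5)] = 3*v^2 + 8*v - 5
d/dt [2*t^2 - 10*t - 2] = 4*t - 10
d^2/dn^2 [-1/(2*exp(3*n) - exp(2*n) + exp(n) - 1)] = (-2*(6*exp(2*n) - 2*exp(n) + 1)^2*exp(n) + (18*exp(2*n) - 4*exp(n) + 1)*(2*exp(3*n) - exp(2*n) + exp(n) - 1))*exp(n)/(2*exp(3*n) - exp(2*n) + exp(n) - 1)^3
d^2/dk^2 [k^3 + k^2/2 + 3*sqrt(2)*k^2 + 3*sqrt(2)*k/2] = 6*k + 1 + 6*sqrt(2)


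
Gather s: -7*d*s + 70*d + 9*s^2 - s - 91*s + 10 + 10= 70*d + 9*s^2 + s*(-7*d - 92) + 20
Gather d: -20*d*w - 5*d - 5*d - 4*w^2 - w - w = d*(-20*w - 10) - 4*w^2 - 2*w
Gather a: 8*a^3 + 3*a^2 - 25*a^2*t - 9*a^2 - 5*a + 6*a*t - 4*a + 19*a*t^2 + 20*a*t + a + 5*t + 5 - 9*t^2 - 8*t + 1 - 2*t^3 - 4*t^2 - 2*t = 8*a^3 + a^2*(-25*t - 6) + a*(19*t^2 + 26*t - 8) - 2*t^3 - 13*t^2 - 5*t + 6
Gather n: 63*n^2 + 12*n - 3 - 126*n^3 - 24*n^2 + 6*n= -126*n^3 + 39*n^2 + 18*n - 3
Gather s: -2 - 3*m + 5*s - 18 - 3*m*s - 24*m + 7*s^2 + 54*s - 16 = -27*m + 7*s^2 + s*(59 - 3*m) - 36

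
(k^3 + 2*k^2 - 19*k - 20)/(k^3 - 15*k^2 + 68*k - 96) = (k^2 + 6*k + 5)/(k^2 - 11*k + 24)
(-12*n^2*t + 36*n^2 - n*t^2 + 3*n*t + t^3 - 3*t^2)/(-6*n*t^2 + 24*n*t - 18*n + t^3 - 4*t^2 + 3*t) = (-12*n^2 - n*t + t^2)/(-6*n*t + 6*n + t^2 - t)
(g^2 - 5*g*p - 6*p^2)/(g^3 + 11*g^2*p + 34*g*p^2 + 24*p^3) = (g - 6*p)/(g^2 + 10*g*p + 24*p^2)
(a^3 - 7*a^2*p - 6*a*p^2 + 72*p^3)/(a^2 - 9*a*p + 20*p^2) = (-a^2 + 3*a*p + 18*p^2)/(-a + 5*p)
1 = 1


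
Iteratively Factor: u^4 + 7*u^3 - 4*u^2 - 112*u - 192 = (u + 4)*(u^3 + 3*u^2 - 16*u - 48) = (u + 3)*(u + 4)*(u^2 - 16) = (u + 3)*(u + 4)^2*(u - 4)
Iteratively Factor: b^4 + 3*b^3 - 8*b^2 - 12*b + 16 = (b - 1)*(b^3 + 4*b^2 - 4*b - 16) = (b - 2)*(b - 1)*(b^2 + 6*b + 8) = (b - 2)*(b - 1)*(b + 4)*(b + 2)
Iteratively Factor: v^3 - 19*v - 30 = (v - 5)*(v^2 + 5*v + 6) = (v - 5)*(v + 2)*(v + 3)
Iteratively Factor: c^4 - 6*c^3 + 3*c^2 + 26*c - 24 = (c + 2)*(c^3 - 8*c^2 + 19*c - 12) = (c - 4)*(c + 2)*(c^2 - 4*c + 3) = (c - 4)*(c - 3)*(c + 2)*(c - 1)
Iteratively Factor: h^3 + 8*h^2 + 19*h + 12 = (h + 4)*(h^2 + 4*h + 3) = (h + 3)*(h + 4)*(h + 1)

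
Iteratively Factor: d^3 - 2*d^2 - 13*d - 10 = (d - 5)*(d^2 + 3*d + 2) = (d - 5)*(d + 1)*(d + 2)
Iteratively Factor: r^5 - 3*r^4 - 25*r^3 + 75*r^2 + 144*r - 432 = (r + 3)*(r^4 - 6*r^3 - 7*r^2 + 96*r - 144) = (r - 4)*(r + 3)*(r^3 - 2*r^2 - 15*r + 36) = (r - 4)*(r - 3)*(r + 3)*(r^2 + r - 12) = (r - 4)*(r - 3)*(r + 3)*(r + 4)*(r - 3)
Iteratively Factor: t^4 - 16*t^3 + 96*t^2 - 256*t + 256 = (t - 4)*(t^3 - 12*t^2 + 48*t - 64) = (t - 4)^2*(t^2 - 8*t + 16) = (t - 4)^3*(t - 4)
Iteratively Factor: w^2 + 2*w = (w)*(w + 2)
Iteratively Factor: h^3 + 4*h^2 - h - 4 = (h - 1)*(h^2 + 5*h + 4) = (h - 1)*(h + 4)*(h + 1)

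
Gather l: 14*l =14*l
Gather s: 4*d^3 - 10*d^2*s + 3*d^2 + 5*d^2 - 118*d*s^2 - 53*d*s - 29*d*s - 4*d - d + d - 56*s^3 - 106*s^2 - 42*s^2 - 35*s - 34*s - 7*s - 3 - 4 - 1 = 4*d^3 + 8*d^2 - 4*d - 56*s^3 + s^2*(-118*d - 148) + s*(-10*d^2 - 82*d - 76) - 8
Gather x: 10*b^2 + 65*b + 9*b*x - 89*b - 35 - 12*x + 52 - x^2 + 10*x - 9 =10*b^2 - 24*b - x^2 + x*(9*b - 2) + 8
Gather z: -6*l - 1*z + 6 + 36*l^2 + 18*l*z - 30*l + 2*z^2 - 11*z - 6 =36*l^2 - 36*l + 2*z^2 + z*(18*l - 12)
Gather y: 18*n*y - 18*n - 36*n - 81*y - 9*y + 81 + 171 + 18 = -54*n + y*(18*n - 90) + 270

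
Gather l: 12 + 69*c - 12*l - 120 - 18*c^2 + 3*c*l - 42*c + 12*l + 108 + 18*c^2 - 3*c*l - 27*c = 0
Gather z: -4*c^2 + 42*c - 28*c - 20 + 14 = -4*c^2 + 14*c - 6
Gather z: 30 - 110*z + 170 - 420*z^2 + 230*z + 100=-420*z^2 + 120*z + 300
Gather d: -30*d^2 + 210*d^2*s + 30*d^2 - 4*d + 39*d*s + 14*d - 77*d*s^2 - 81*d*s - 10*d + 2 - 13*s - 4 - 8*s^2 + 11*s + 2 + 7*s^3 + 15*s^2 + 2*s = 210*d^2*s + d*(-77*s^2 - 42*s) + 7*s^3 + 7*s^2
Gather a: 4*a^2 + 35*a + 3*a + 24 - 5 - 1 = 4*a^2 + 38*a + 18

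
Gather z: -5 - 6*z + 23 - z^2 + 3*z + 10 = -z^2 - 3*z + 28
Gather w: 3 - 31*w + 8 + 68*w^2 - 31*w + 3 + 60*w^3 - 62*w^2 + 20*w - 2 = 60*w^3 + 6*w^2 - 42*w + 12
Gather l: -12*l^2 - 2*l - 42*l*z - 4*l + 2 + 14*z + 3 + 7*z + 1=-12*l^2 + l*(-42*z - 6) + 21*z + 6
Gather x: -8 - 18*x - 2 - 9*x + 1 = -27*x - 9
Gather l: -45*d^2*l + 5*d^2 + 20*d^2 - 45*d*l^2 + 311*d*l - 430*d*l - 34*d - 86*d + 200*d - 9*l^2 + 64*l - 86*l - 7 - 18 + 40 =25*d^2 + 80*d + l^2*(-45*d - 9) + l*(-45*d^2 - 119*d - 22) + 15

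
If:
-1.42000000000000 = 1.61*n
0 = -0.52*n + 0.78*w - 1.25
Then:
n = -0.88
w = 1.01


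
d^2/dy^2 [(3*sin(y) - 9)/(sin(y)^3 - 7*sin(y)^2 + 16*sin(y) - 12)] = 6*(-2*sin(y) + cos(2*y) + 2)/(sin(y) - 2)^4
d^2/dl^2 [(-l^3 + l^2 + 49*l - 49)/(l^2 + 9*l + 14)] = -54/(l^3 + 6*l^2 + 12*l + 8)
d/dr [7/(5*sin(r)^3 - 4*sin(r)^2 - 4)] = 7*(8 - 15*sin(r))*sin(r)*cos(r)/(-5*sin(r)^3 + 4*sin(r)^2 + 4)^2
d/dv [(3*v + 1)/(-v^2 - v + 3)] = (-3*v^2 - 3*v + (2*v + 1)*(3*v + 1) + 9)/(v^2 + v - 3)^2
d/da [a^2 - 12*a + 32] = 2*a - 12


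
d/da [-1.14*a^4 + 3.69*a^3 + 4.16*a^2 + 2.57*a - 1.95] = -4.56*a^3 + 11.07*a^2 + 8.32*a + 2.57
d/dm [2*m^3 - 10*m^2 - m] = 6*m^2 - 20*m - 1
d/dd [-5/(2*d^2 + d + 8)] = 5*(4*d + 1)/(2*d^2 + d + 8)^2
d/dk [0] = 0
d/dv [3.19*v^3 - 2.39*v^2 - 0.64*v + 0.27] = 9.57*v^2 - 4.78*v - 0.64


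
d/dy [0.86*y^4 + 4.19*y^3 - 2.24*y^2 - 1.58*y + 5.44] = 3.44*y^3 + 12.57*y^2 - 4.48*y - 1.58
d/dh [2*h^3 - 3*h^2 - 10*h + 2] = 6*h^2 - 6*h - 10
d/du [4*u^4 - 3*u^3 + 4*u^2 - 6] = u*(16*u^2 - 9*u + 8)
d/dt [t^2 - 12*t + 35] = 2*t - 12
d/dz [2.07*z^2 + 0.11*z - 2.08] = 4.14*z + 0.11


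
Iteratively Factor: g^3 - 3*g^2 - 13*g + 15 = (g - 5)*(g^2 + 2*g - 3) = (g - 5)*(g + 3)*(g - 1)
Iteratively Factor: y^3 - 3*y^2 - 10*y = (y - 5)*(y^2 + 2*y) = y*(y - 5)*(y + 2)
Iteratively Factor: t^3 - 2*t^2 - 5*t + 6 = (t + 2)*(t^2 - 4*t + 3) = (t - 3)*(t + 2)*(t - 1)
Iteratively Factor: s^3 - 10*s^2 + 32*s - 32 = (s - 4)*(s^2 - 6*s + 8) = (s - 4)*(s - 2)*(s - 4)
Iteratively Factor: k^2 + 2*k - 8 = (k - 2)*(k + 4)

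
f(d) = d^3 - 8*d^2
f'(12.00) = 240.00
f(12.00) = 576.00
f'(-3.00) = 75.00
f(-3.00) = -99.00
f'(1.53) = -17.46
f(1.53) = -15.15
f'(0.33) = -4.95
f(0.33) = -0.84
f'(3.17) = -20.57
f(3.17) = -48.54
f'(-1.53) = 31.50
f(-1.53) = -22.31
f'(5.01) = -4.86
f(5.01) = -75.05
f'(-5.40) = 173.88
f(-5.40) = -390.74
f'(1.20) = -14.88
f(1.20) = -9.79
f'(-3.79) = 103.73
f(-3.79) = -169.35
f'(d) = 3*d^2 - 16*d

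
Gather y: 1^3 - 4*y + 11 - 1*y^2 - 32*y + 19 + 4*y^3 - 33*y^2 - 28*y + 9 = 4*y^3 - 34*y^2 - 64*y + 40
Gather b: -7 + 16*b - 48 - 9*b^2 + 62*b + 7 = -9*b^2 + 78*b - 48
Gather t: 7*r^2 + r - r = 7*r^2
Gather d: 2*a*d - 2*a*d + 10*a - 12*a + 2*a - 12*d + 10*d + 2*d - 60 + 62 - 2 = 0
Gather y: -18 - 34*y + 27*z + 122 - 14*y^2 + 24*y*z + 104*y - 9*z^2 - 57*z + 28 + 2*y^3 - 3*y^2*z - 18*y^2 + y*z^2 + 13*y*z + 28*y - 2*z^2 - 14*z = 2*y^3 + y^2*(-3*z - 32) + y*(z^2 + 37*z + 98) - 11*z^2 - 44*z + 132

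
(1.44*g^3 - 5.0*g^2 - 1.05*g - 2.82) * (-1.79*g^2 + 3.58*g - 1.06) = -2.5776*g^5 + 14.1052*g^4 - 17.5469*g^3 + 6.5888*g^2 - 8.9826*g + 2.9892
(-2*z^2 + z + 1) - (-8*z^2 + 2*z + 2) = 6*z^2 - z - 1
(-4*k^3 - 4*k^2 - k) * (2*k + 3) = -8*k^4 - 20*k^3 - 14*k^2 - 3*k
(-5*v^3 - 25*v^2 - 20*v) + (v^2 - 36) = -5*v^3 - 24*v^2 - 20*v - 36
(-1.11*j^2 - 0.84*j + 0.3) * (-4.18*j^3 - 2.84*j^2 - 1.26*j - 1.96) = 4.6398*j^5 + 6.6636*j^4 + 2.5302*j^3 + 2.382*j^2 + 1.2684*j - 0.588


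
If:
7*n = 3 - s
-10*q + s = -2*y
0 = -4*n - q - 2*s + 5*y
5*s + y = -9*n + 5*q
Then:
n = 3/5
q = -1/8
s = -6/5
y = -1/40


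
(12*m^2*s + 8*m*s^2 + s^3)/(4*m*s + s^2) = (12*m^2 + 8*m*s + s^2)/(4*m + s)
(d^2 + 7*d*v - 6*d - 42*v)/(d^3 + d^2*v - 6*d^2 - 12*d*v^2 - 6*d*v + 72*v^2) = (-d - 7*v)/(-d^2 - d*v + 12*v^2)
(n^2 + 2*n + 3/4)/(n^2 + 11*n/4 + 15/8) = 2*(2*n + 1)/(4*n + 5)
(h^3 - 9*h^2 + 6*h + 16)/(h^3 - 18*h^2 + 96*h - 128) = (h + 1)/(h - 8)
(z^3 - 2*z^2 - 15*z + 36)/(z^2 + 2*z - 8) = (z^2 - 6*z + 9)/(z - 2)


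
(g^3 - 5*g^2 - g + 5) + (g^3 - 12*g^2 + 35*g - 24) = 2*g^3 - 17*g^2 + 34*g - 19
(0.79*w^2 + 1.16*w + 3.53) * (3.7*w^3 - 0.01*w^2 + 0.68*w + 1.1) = 2.923*w^5 + 4.2841*w^4 + 13.5866*w^3 + 1.6225*w^2 + 3.6764*w + 3.883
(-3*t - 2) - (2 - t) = -2*t - 4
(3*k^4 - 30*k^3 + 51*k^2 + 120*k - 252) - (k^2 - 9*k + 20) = 3*k^4 - 30*k^3 + 50*k^2 + 129*k - 272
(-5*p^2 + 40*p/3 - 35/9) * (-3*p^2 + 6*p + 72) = 15*p^4 - 70*p^3 - 805*p^2/3 + 2810*p/3 - 280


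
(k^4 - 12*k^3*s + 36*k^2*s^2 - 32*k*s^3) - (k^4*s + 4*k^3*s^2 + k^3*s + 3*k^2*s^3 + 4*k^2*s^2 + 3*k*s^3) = -k^4*s + k^4 - 4*k^3*s^2 - 13*k^3*s - 3*k^2*s^3 + 32*k^2*s^2 - 35*k*s^3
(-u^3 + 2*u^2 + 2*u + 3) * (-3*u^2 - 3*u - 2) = 3*u^5 - 3*u^4 - 10*u^3 - 19*u^2 - 13*u - 6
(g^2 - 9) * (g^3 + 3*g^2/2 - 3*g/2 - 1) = g^5 + 3*g^4/2 - 21*g^3/2 - 29*g^2/2 + 27*g/2 + 9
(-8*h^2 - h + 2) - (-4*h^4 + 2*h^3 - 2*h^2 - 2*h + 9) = 4*h^4 - 2*h^3 - 6*h^2 + h - 7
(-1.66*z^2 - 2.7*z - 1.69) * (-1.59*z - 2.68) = 2.6394*z^3 + 8.7418*z^2 + 9.9231*z + 4.5292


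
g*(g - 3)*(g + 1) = g^3 - 2*g^2 - 3*g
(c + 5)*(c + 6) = c^2 + 11*c + 30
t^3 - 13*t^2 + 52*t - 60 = (t - 6)*(t - 5)*(t - 2)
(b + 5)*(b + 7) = b^2 + 12*b + 35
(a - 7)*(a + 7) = a^2 - 49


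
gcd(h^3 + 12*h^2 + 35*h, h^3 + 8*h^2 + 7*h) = h^2 + 7*h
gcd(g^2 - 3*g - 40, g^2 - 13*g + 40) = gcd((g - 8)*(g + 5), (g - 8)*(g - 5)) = g - 8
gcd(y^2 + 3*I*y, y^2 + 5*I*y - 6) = y + 3*I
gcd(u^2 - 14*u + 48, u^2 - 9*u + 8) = u - 8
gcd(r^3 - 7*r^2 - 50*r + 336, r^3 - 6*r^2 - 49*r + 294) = r^2 + r - 42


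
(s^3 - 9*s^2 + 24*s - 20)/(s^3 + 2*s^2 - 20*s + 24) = (s - 5)/(s + 6)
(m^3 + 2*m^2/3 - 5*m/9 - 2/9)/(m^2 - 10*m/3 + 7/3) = (9*m^3 + 6*m^2 - 5*m - 2)/(3*(3*m^2 - 10*m + 7))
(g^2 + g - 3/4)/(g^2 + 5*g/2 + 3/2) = (g - 1/2)/(g + 1)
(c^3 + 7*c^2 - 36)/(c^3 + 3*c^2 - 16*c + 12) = (c + 3)/(c - 1)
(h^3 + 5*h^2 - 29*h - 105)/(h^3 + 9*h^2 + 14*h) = (h^2 - 2*h - 15)/(h*(h + 2))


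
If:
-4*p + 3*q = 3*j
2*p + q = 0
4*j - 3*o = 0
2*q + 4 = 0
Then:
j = -10/3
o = -40/9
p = 1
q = -2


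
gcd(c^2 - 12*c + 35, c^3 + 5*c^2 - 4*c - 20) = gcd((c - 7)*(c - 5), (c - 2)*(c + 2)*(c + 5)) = 1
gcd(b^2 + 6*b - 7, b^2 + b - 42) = b + 7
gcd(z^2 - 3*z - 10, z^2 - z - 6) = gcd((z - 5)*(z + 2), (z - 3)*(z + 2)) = z + 2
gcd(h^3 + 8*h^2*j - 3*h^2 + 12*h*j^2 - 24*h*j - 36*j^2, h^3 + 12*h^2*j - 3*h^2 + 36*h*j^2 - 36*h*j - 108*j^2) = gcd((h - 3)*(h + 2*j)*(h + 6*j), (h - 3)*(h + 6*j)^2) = h^2 + 6*h*j - 3*h - 18*j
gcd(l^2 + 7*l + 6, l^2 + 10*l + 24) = l + 6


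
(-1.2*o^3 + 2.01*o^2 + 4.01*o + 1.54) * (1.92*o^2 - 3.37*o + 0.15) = -2.304*o^5 + 7.9032*o^4 + 0.7455*o^3 - 10.2554*o^2 - 4.5883*o + 0.231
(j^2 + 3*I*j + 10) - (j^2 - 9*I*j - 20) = 12*I*j + 30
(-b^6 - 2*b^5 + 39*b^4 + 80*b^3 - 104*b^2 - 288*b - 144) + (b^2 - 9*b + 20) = -b^6 - 2*b^5 + 39*b^4 + 80*b^3 - 103*b^2 - 297*b - 124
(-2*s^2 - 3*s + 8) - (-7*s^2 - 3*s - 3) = 5*s^2 + 11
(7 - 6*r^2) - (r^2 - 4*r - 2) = -7*r^2 + 4*r + 9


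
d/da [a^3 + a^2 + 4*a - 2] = 3*a^2 + 2*a + 4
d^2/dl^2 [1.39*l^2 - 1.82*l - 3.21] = 2.78000000000000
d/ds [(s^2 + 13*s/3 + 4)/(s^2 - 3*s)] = 2*(-11*s^2 - 12*s + 18)/(3*s^2*(s^2 - 6*s + 9))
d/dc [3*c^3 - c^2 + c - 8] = 9*c^2 - 2*c + 1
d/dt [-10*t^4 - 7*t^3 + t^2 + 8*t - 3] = -40*t^3 - 21*t^2 + 2*t + 8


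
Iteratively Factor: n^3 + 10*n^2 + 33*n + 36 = (n + 3)*(n^2 + 7*n + 12) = (n + 3)*(n + 4)*(n + 3)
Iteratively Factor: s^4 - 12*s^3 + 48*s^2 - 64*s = (s)*(s^3 - 12*s^2 + 48*s - 64) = s*(s - 4)*(s^2 - 8*s + 16) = s*(s - 4)^2*(s - 4)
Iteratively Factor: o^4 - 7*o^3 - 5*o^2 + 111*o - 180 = (o - 3)*(o^3 - 4*o^2 - 17*o + 60) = (o - 5)*(o - 3)*(o^2 + o - 12) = (o - 5)*(o - 3)^2*(o + 4)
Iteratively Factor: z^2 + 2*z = (z + 2)*(z)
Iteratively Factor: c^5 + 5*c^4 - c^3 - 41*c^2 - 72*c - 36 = (c + 1)*(c^4 + 4*c^3 - 5*c^2 - 36*c - 36) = (c + 1)*(c + 2)*(c^3 + 2*c^2 - 9*c - 18) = (c + 1)*(c + 2)^2*(c^2 - 9) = (c + 1)*(c + 2)^2*(c + 3)*(c - 3)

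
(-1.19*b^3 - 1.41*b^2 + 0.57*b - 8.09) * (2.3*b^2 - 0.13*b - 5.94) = -2.737*b^5 - 3.0883*b^4 + 8.5629*b^3 - 10.3057*b^2 - 2.3341*b + 48.0546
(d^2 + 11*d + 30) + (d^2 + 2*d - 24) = 2*d^2 + 13*d + 6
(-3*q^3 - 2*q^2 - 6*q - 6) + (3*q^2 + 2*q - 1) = -3*q^3 + q^2 - 4*q - 7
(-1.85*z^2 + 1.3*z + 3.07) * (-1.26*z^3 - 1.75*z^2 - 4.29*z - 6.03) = 2.331*z^5 + 1.5995*z^4 + 1.7933*z^3 + 0.206000000000001*z^2 - 21.0093*z - 18.5121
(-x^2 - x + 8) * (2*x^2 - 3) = -2*x^4 - 2*x^3 + 19*x^2 + 3*x - 24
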